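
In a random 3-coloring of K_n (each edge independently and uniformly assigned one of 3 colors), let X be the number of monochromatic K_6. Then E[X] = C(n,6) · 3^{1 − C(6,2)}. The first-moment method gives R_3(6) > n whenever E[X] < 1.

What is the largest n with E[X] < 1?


We need C(n, 6) · 3^{1 − 15} < 1, i.e. C(n, 6) < 3^{15 − 1} = 4782969.
Check values of n near the boundary:
  n = 35: C(35, 6) = 1623160; 1623160 < 4782969? YES
  n = 36: C(36, 6) = 1947792; 1947792 < 4782969? YES
  n = 37: C(37, 6) = 2324784; 2324784 < 4782969? YES
  n = 38: C(38, 6) = 2760681; 2760681 < 4782969? YES
  n = 39: C(39, 6) = 3262623; 3262623 < 4782969? YES
  n = 40: C(40, 6) = 3838380; 3838380 < 4782969? YES
  n = 41: C(41, 6) = 4496388; 4496388 < 4782969? YES
  n = 42: C(42, 6) = 5245786; 5245786 < 4782969? NO
The largest n with C(n, 6) < 4782969 is n = 41 (where E[X] = 1498796/1594323 ≈ 0.940). Hence R_3(6) > 41, i.e. R_3(6) ≥ 42.

Largest n = 41; hence R_3(6) > 41.


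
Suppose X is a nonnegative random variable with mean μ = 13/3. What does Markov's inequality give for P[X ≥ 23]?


μ = E[X] = 13/3, a = 23.
Markov: P[X ≥ 23] ≤ μ/a = (13/3)/23 = 13/69.
Numerically: ≈ 0.1884.
(Since a = 23 > μ = 4.3333, the bound 13/69 is < 1 and informative.)

P[X ≥ 23] ≤ 13/69 ≈ 0.1884.


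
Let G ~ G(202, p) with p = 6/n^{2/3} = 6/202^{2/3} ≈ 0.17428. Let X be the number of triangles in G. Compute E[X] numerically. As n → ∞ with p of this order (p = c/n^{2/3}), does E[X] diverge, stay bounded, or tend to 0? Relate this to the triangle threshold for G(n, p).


Number of potential triangles: C(202, 3) = 1353400.
Each occurs with probability p³ ≈ (0.17428)³ ≈ 5.2935987e-03.
By linearity: E[X] = C(202, 3)·p³ ≈ 1353400 · 5.2935987e-03 ≈ 7164.35644.
Since α = 2/3 < 1, p = c/n^{2/3} ≫ 1/n is above the triangle threshold p ~ 1/n. Asymptotically E[X] ~ (c³/6)·n^{3(1−α)} = (6³/6)·n^{1} → ∞; triangles are abundant w.h.p.

E[X] ≈ 7164.35644; in regime p = Θ(1/n^{2/3}) E[X] diverges (above the triangle threshold p ~ 1/n).


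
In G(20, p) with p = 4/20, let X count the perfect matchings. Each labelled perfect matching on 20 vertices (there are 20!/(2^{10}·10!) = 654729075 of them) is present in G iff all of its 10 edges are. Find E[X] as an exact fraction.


K_20 has 20!/(2^{10}·10!) = 654729075 labelled perfect matchings.
For each such perfect matching H, let X_H = 1 if all 10 edges of H are present in G. Then P[X_H = 1] = p^{10} = (1/5)^{10} = 1/9765625.
By linearity of expectation: E[X] = Σ_H E[X_H] = 654729075 · p^{10} = 654729075 · 1/9765625 = 26189163/390625.
Numerically: E[X] ≈ 67.044.

E[X] = 654729075 · (1/5)^{10} = 26189163/390625 ≈ 67.044.


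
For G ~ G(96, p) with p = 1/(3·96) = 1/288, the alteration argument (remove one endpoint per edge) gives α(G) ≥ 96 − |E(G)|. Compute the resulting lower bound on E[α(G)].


E[|E(G)|] = C(96, 2)·p = 4560 · (1/288) = 95/6.
E[α(G)] ≥ n − E[|E(G)|] = 96 − 95/6 = 481/6.
Numerically: ≈ 80.167.
(This is only a lower bound; the true E[α(G)] may be larger.)

E[α(G)] ≥ 481/6 ≈ 80.167.


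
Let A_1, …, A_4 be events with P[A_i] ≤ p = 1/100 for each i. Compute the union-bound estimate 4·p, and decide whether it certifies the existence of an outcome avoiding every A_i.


Union bound: P[∪_{i=1}^{4} A_i] ≤ Σ_i P[A_i] ≤ 4·p = 4·(1/100) = 1/25.
Numerically: 1/25 ≈ 0.0400000.
Is 1/25 < 1? YES.
Since P[∪ A_i] ≤ 1/25 < 1, the complement has P[∩ A_i^c] ≥ 1 − 1/25 = 24/25 > 0, so some outcome avoids every A_i.

4·p = 1/25 ≈ 0.0400000; existence CERTIFIED by the union bound.


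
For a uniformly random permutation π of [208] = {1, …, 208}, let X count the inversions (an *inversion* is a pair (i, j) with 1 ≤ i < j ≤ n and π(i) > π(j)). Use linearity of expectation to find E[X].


Write X = Σ X_I over the C(208, 2) = 21528 pairs i < j, with X_I the indicator of one inversion.
There are 21528 indicators.
For each fixed pair i < j, the values π(i) and π(j) are two distinct elements of {1, …, 208} in uniformly random order; by symmetry P[π(i) > π(j)] = 1/2.
By linearity: E[X] = 21528 · (1/2) = C(208, 2) · (1/2) = 21528/2 = 10764 ≈ 10764.000000.

E[X] = 10764 = 10764.000000.


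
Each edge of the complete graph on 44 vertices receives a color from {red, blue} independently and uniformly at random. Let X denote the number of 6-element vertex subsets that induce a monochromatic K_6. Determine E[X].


Let X = Σ_S X_S over the C(44, 6) = 7059052 subsets S of size 6, where X_S = 1 if the K_6 on S is monochromatic.
For a fixed S, the K_6 on S has C(6, 2) = 15 edges. P[all 15 edges red] = (1/2)^15, and likewise for blue, so P[monochromatic] = 2·(1/2)^15 = 2^{1 − 15} = 1/16384.
By linearity of expectation: E[X] = C(44, 6) · 2^{1 − 15} = 7059052 · 1/16384 = 1764763/4096.
Numerically: E[X] ≈ 430.85034.

E[X] = C(44,6)·2^(1−C(6,2)) = 1764763/4096 ≈ 430.85034.


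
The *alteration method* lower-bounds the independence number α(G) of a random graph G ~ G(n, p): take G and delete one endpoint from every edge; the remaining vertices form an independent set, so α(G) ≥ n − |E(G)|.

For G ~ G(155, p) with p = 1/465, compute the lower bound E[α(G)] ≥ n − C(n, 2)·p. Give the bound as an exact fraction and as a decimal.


E[|E(G)|] = C(155, 2)·p = 11935 · (1/465) = 77/3.
E[α(G)] ≥ n − E[|E(G)|] = 155 − 77/3 = 388/3.
Numerically: ≈ 129.333.
(This is only a lower bound; the true E[α(G)] may be larger.)

E[α(G)] ≥ 388/3 ≈ 129.333.


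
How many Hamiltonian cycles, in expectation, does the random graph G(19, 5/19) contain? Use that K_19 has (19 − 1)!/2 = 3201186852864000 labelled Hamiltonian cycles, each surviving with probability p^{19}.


K_19 has (19 − 1)!/2 = 3201186852864000 labelled Hamiltonian cycles.
For each such Hamiltonian cycle H, let X_H = 1 if all 19 edges of H are present in G. Then P[X_H = 1] = p^{19} = (5/19)^{19} = 19073486328125/1978419655660313589123979.
Summing the indicators: E[X] = Σ_H E[X_H] = 3201186852864000 · p^{19} = 3201186852864000 · 19073486328125/1978419655660313589123979 = 61057793671875000000000000000/1978419655660313589123979.
Numerically: E[X] ≈ 3.09e+04.

E[X] = 3201186852864000 · (5/19)^{19} = 61057793671875000000000000000/1978419655660313589123979 ≈ 3.09e+04.


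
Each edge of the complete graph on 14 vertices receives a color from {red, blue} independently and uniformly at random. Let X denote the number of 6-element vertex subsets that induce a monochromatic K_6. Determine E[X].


Let X = Σ_S X_S over the C(14, 6) = 3003 subsets S of size 6, where X_S = 1 if the K_6 on S is monochromatic.
For a fixed S, the K_6 on S has C(6, 2) = 15 edges. P[all 15 edges red] = (1/2)^15, and likewise for blue, so P[monochromatic] = 2·(1/2)^15 = 2^{1 − 15} = 1/16384.
Summing: E[X] = C(14, 6) · 2^{1 − 15} = 3003 · 1/16384 = 3003/16384.
Numerically: E[X] ≈ 0.183289.

E[X] = C(14,6)·2^(1−C(6,2)) = 3003/16384 ≈ 0.183289.


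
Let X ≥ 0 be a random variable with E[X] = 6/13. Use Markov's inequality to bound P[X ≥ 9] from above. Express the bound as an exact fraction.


μ = E[X] = 6/13, a = 9.
Markov: P[X ≥ 9] ≤ μ/a = (6/13)/9 = 2/39.
Numerically: ≈ 0.0513.
(Since a = 9 > μ = 0.4615, the bound 2/39 is < 1 and informative.)

P[X ≥ 9] ≤ 2/39 ≈ 0.0513.


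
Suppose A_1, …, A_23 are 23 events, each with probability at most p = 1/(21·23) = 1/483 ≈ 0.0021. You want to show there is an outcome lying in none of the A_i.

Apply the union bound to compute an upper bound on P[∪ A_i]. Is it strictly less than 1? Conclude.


Union bound: P[∪_{i=1}^{23} A_i] ≤ Σ_i P[A_i] ≤ 23·p = 23·(1/483) = 1/21.
Numerically: 1/21 ≈ 0.0476.
Is 1/21 < 1? YES.
Since P[∪ A_i] ≤ 1/21 < 1, the complement has P[∩ A_i^c] ≥ 1 − 1/21 = 20/21 > 0, so some outcome avoids every A_i.

23·p = 1/21 ≈ 0.0476; existence CERTIFIED by the union bound.


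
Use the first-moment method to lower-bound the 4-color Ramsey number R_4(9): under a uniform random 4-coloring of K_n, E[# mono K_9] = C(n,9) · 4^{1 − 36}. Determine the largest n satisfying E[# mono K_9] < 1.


We need C(n, 9) · 4^{1 − 36} < 1, i.e. C(n, 9) < 4^{36 − 1} = 1180591620717411303424.
Check values of n near the boundary:
  n = 912: C(912, 9) = 1156095740032081475120; 1156095740032081475120 < 1180591620717411303424? YES
  n = 913: C(913, 9) = 1167605542753639808390; 1167605542753639808390 < 1180591620717411303424? YES
  n = 914: C(914, 9) = 1179217089587653905932; 1179217089587653905932 < 1180591620717411303424? YES
  n = 915: C(915, 9) = 1190931166636537885130; 1190931166636537885130 < 1180591620717411303424? NO
The largest n with C(n, 9) < 1180591620717411303424 is n = 914 (where E[X] = 294804272396913476483/295147905179352825856 ≈ 0.99884). Hence R_4(9) > 914, i.e. R_4(9) ≥ 915.

Largest n = 914; hence R_4(9) > 914.


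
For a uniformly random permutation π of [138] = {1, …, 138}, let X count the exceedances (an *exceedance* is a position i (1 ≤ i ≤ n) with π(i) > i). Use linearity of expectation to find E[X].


Write X = Σ_{i=1}^{138} X_i, where X_i = 1_{π(i) > i}.
For each fixed i, π(i) is uniform over {1, …, 138} (marginal of a uniform permutation), so P[π(i) > i] = (n − i)/n. Summing: Σ_{i=1}^{138} (n − i)/n = (0 + 1 + … + 137)/138 = 138(138 − 1)/(2·138) = (138 − 1)/2.
Hence E[X] = Σ_{i=1}^{138} (138 − i)/138 = 137/2 ≈ 68.500000.

E[X] = 137/2 = 68.500000.


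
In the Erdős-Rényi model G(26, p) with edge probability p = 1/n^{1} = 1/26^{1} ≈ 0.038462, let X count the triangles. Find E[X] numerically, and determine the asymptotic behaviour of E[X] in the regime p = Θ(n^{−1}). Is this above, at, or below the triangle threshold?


Number of potential triangles: C(26, 3) = 2600.
Each occurs with probability p³ ≈ (0.038462)³ ≈ 5.6895767e-05.
By linearity: E[X] = C(26, 3)·p³ ≈ 2600 · 5.6895767e-05 ≈ 0.14793.
Here α = 1, so p = 1/n is exactly at the triangle threshold p ~ 1/n. Asymptotically E[X] → c³/6 = 1³/6 = 1/6 ≈ 0.16667, a bounded constant. In this regime the triangle count is asymptotically Poisson(c³/6).

E[X] ≈ 0.14793; in regime p = Θ(1/n^{1}) E[X] stays bounded (at the triangle threshold p ~ 1/n).


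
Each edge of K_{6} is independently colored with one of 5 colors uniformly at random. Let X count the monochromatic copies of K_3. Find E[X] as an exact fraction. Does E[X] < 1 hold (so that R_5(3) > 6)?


E[X] = C(6, 3) · 5^{1 − 3} = 20 · 5^{−2} = 20/25.
As a reduced fraction: E[X] = 4/5 ≈ 0.8000000.
Is E[X] < 1? YES.
Since E[X] < 1, there exists a 5-coloring of K_{6} with no monochromatic K_3; hence R_5(3) > 6.

E[X] = 4/5 ≈ 0.8000000; E[X] < 1, so R_5(3) > 6.


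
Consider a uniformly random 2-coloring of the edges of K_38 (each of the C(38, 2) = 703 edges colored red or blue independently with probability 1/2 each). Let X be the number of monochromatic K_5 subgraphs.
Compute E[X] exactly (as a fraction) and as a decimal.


Let X = Σ_S X_S over the C(38, 5) = 501942 subsets S of size 5, where X_S = 1 if the K_5 on S is monochromatic.
For a fixed S, the K_5 on S has C(5, 2) = 10 edges. P[all 10 edges red] = (1/2)^10, and likewise for blue, so P[monochromatic] = 2·(1/2)^10 = 2^{1 − 10} = 1/512.
By linearity of expectation: E[X] = C(38, 5) · 2^{1 − 10} = 501942 · 1/512 = 250971/256.
Numerically: E[X] ≈ 980.355.

E[X] = C(38,5)·2^(1−C(5,2)) = 250971/256 ≈ 980.355.


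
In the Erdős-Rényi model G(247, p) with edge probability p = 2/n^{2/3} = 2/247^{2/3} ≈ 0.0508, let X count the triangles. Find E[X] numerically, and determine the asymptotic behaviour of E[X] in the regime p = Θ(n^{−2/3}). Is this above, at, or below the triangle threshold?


Number of potential triangles: C(247, 3) = 2481115.
Each occurs with probability p³ ≈ (0.0508)³ ≈ 1.311282e-04.
By linearity: E[X] = C(247, 3)·p³ ≈ 2481115 · 1.311282e-04 ≈ 325.3441.
Since α = 2/3 < 1, p = c/n^{2/3} ≫ 1/n is above the triangle threshold p ~ 1/n. Asymptotically E[X] ~ (c³/6)·n^{3(1−α)} = (2³/6)·n^{1} → ∞; triangles are abundant w.h.p.

E[X] ≈ 325.3441; in regime p = Θ(1/n^{2/3}) E[X] diverges (above the triangle threshold p ~ 1/n).


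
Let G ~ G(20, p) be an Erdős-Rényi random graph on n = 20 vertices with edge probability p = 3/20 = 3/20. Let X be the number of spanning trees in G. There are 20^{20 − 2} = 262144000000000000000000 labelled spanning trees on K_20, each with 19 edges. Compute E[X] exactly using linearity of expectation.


K_20 has 20^{20 − 2} = 262144000000000000000000 labelled spanning trees.
For each such spanning tree H, let X_H = 1 if all 19 edges of H are present in G. Then P[X_H = 1] = p^{19} = (3/20)^{19} = 1162261467/5242880000000000000000000.
By linearity: E[X] = Σ_H E[X_H] = 262144000000000000000000 · p^{19} = 262144000000000000000000 · 1162261467/5242880000000000000000000 = 1162261467/20.
Numerically: E[X] ≈ 5.8113e+07.

E[X] = 262144000000000000000000 · (3/20)^{19} = 1162261467/20 ≈ 5.8113e+07.


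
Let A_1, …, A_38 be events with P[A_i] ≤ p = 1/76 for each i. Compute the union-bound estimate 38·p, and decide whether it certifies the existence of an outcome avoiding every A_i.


Union bound: P[∪_{i=1}^{38} A_i] ≤ Σ_i P[A_i] ≤ 38·p = 38·(1/76) = 1/2.
Numerically: 1/2 ≈ 0.500000.
Is 1/2 < 1? YES.
Since P[∪ A_i] ≤ 1/2 < 1, the complement has P[∩ A_i^c] ≥ 1 − 1/2 = 1/2 > 0, so some outcome avoids every A_i.

38·p = 1/2 ≈ 0.500000; existence CERTIFIED by the union bound.


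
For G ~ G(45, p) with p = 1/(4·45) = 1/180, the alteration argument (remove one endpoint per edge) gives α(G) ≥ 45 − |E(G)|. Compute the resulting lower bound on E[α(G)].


E[|E(G)|] = C(45, 2)·p = 990 · (1/180) = 11/2.
E[α(G)] ≥ n − E[|E(G)|] = 45 − 11/2 = 79/2.
Numerically: ≈ 39.50000.
(This is only a lower bound; the true E[α(G)] may be larger.)

E[α(G)] ≥ 79/2 ≈ 39.50000.


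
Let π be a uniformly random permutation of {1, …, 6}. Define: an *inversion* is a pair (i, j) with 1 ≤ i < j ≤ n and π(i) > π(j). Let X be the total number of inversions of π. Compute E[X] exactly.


Write X = Σ X_I over the C(6, 2) = 15 pairs i < j, with X_I the indicator of one inversion.
There are 15 indicators.
For each fixed pair i < j, the values π(i) and π(j) are two distinct elements of {1, …, 6} in uniformly random order; by symmetry P[π(i) > π(j)] = 1/2.
By linearity: E[X] = 15 · (1/2) = C(6, 2) · (1/2) = 15/2 = 15/2 ≈ 7.500000.

E[X] = 15/2 = 7.500000.


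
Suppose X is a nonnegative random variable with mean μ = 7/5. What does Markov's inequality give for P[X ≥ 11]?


μ = E[X] = 7/5, a = 11.
Markov: P[X ≥ 11] ≤ μ/a = (7/5)/11 = 7/55.
Numerically: ≈ 0.127.
(Since a = 11 > μ = 1.400, the bound 7/55 is < 1 and informative.)

P[X ≥ 11] ≤ 7/55 ≈ 0.127.


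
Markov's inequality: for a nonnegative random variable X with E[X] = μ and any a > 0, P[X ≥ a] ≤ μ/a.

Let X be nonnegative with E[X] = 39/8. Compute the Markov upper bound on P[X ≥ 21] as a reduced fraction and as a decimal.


μ = E[X] = 39/8, a = 21.
Markov: P[X ≥ 21] ≤ μ/a = (39/8)/21 = 13/56.
Numerically: ≈ 0.232.
(Since a = 21 > μ = 4.875, the bound 13/56 is < 1 and informative.)

P[X ≥ 21] ≤ 13/56 ≈ 0.232.


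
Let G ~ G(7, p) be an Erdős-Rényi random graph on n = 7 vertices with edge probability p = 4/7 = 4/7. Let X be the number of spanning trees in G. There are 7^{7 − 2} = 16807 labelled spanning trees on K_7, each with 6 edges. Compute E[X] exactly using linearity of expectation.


K_7 has 7^{7 − 2} = 16807 labelled spanning trees.
For each such spanning tree H, let X_H = 1 if all 6 edges of H are present in G. Then P[X_H = 1] = p^{6} = (4/7)^{6} = 4096/117649.
By linearity: E[X] = Σ_H E[X_H] = 16807 · p^{6} = 16807 · 4096/117649 = 4096/7.
Numerically: E[X] ≈ 585.

E[X] = 16807 · (4/7)^{6} = 4096/7 ≈ 585.


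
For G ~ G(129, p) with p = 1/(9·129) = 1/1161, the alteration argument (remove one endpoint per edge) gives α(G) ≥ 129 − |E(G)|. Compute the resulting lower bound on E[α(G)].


E[|E(G)|] = C(129, 2)·p = 8256 · (1/1161) = 64/9.
E[α(G)] ≥ n − E[|E(G)|] = 129 − 64/9 = 1097/9.
Numerically: ≈ 121.8889.
(This is only a lower bound; the true E[α(G)] may be larger.)

E[α(G)] ≥ 1097/9 ≈ 121.8889.


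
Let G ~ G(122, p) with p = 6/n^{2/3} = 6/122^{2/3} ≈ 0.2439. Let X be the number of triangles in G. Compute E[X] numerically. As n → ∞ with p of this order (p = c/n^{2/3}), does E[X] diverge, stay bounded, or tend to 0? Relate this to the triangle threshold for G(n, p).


Number of potential triangles: C(122, 3) = 295240.
Each occurs with probability p³ ≈ (0.2439)³ ≈ 1.451223e-02.
By linearity: E[X] = C(122, 3)·p³ ≈ 295240 · 1.451223e-02 ≈ 4284.5902.
Since α = 2/3 < 1, p = c/n^{2/3} ≫ 1/n is above the triangle threshold p ~ 1/n. Asymptotically E[X] ~ (c³/6)·n^{3(1−α)} = (6³/6)·n^{1} → ∞; triangles are abundant w.h.p.

E[X] ≈ 4284.5902; in regime p = Θ(1/n^{2/3}) E[X] diverges (above the triangle threshold p ~ 1/n).


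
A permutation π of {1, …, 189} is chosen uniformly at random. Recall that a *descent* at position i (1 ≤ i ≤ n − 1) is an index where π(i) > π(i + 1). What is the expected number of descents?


Write X = Σ X_I over i = 1, …, 188, with X_I the indicator of one descent.
There are 188 indicators.
For each fixed i, the pair (π(i), π(i+1)) is a uniformly random ordered pair of distinct values from {1, …, 189}; by symmetry P[π(i) > π(i+1)] = 1/2.
By linearity: E[X] = 188 · (1/2) = (189 − 1) · (1/2) = 94 ≈ 94.000000.

E[X] = 94 = 94.000000.


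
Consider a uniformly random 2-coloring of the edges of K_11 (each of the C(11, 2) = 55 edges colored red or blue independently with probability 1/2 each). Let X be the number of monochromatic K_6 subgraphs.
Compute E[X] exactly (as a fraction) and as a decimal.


Let X = Σ_S X_S over the C(11, 6) = 462 subsets S of size 6, where X_S = 1 if the K_6 on S is monochromatic.
For a fixed S, the K_6 on S has C(6, 2) = 15 edges. P[all 15 edges red] = (1/2)^15, and likewise for blue, so P[monochromatic] = 2·(1/2)^15 = 2^{1 − 15} = 1/16384.
By linearity of expectation: E[X] = C(11, 6) · 2^{1 − 15} = 462 · 1/16384 = 231/8192.
Numerically: E[X] ≈ 0.028.

E[X] = C(11,6)·2^(1−C(6,2)) = 231/8192 ≈ 0.028.


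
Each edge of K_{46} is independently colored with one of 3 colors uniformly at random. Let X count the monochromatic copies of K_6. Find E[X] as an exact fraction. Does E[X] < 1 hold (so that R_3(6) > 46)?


E[X] = C(46, 6) · 3^{1 − 15} = 9366819 · 3^{−14} = 9366819/4782969.
As a reduced fraction: E[X] = 3122273/1594323 ≈ 1.958.
Is E[X] < 1? NO.
Since E[X] ≥ 1, the first-moment bound is inconclusive at n = 46; it does NOT by itself certify R_3(6) > 46.

E[X] = 3122273/1594323 ≈ 1.958; E[X] ≥ 1; first-moment method inconclusive here.


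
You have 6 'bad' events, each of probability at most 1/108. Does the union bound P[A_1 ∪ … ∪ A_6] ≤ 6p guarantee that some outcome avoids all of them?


Union bound: P[∪_{i=1}^{6} A_i] ≤ Σ_i P[A_i] ≤ 6·p = 6·(1/108) = 1/18.
Numerically: 1/18 ≈ 0.056.
Is 1/18 < 1? YES.
Since P[∪ A_i] ≤ 1/18 < 1, the complement has P[∩ A_i^c] ≥ 1 − 1/18 = 17/18 > 0, so some outcome avoids every A_i.

6·p = 1/18 ≈ 0.056; existence CERTIFIED by the union bound.


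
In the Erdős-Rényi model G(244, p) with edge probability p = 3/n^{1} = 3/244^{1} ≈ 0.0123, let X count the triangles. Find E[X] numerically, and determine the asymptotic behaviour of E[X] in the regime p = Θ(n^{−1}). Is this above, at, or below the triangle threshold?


Number of potential triangles: C(244, 3) = 2391444.
Each occurs with probability p³ ≈ (0.0123)³ ≈ 1.85864e-06.
By linearity: E[X] = C(244, 3)·p³ ≈ 2391444 · 1.85864e-06 ≈ 4.445.
Here α = 1, so p = 3/n is exactly at the triangle threshold p ~ 1/n. Asymptotically E[X] → c³/6 = 3³/6 = 9/2 ≈ 4.500, a bounded constant. In this regime the triangle count is asymptotically Poisson(c³/6).

E[X] ≈ 4.445; in regime p = Θ(1/n^{1}) E[X] stays bounded (at the triangle threshold p ~ 1/n).


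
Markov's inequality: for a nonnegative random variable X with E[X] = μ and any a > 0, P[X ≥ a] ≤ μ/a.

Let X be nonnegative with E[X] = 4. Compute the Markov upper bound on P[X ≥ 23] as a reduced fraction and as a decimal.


μ = E[X] = 4, a = 23.
Markov: P[X ≥ 23] ≤ μ/a = (4)/23 = 4/23.
Numerically: ≈ 0.173913.
(Since a = 23 > μ = 4.000000, the bound 4/23 is < 1 and informative.)

P[X ≥ 23] ≤ 4/23 ≈ 0.173913.


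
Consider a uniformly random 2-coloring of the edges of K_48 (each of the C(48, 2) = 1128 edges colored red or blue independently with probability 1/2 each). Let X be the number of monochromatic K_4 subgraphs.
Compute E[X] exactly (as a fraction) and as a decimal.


Let X = Σ_S X_S over the C(48, 4) = 194580 subsets S of size 4, where X_S = 1 if the K_4 on S is monochromatic.
For a fixed S, the K_4 on S has C(4, 2) = 6 edges. P[all 6 edges red] = (1/2)^6, and likewise for blue, so P[monochromatic] = 2·(1/2)^6 = 2^{1 − 6} = 1/32.
Summing: E[X] = C(48, 4) · 2^{1 − 6} = 194580 · 1/32 = 48645/8.
Numerically: E[X] ≈ 6080.6250.

E[X] = C(48,4)·2^(1−C(4,2)) = 48645/8 ≈ 6080.6250.


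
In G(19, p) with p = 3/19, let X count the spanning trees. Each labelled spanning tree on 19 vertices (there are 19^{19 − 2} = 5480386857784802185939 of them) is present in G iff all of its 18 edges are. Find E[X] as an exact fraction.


K_19 has 19^{19 − 2} = 5480386857784802185939 labelled spanning trees.
For each such spanning tree H, let X_H = 1 if all 18 edges of H are present in G. Then P[X_H = 1] = p^{18} = (3/19)^{18} = 387420489/104127350297911241532841.
By linearity of expectation: E[X] = Σ_H E[X_H] = 5480386857784802185939 · p^{18} = 5480386857784802185939 · 387420489/104127350297911241532841 = 387420489/19.
Numerically: E[X] ≈ 2.04e+07.

E[X] = 5480386857784802185939 · (3/19)^{18} = 387420489/19 ≈ 2.04e+07.


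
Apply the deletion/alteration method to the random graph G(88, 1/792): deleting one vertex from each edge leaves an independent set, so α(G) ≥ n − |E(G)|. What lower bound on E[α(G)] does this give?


E[|E(G)|] = C(88, 2)·p = 3828 · (1/792) = 29/6.
E[α(G)] ≥ n − E[|E(G)|] = 88 − 29/6 = 499/6.
Numerically: ≈ 83.167.
(This is only a lower bound; the true E[α(G)] may be larger.)

E[α(G)] ≥ 499/6 ≈ 83.167.


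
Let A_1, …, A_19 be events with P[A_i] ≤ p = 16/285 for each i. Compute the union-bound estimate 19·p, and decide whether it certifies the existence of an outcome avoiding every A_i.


Union bound: P[∪_{i=1}^{19} A_i] ≤ Σ_i P[A_i] ≤ 19·p = 19·(16/285) = 16/15.
Numerically: 16/15 ≈ 1.0666667.
Is 16/15 < 1? NO.
Since the bound 16/15 is ≥ 1, the union bound is uninformative here; it does NOT by itself certify existence.

19·p = 16/15 ≈ 1.0666667; existence NOT certified by the union bound.


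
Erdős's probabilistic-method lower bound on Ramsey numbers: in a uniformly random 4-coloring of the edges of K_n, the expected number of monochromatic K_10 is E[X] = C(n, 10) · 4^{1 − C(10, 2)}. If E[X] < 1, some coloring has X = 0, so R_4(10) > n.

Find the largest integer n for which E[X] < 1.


We need C(n, 10) · 4^{1 − 45} < 1, i.e. C(n, 10) < 4^{45 − 1} = 309485009821345068724781056.
Check values of n near the boundary:
  n = 2018: C(2018, 10) = 301820606687612220663963508; 301820606687612220663963508 < 309485009821345068724781056? YES
  n = 2019: C(2019, 10) = 303322949179835278009229628; 303322949179835278009229628 < 309485009821345068724781056? YES
  n = 2020: C(2020, 10) = 304832018578739931133653656; 304832018578739931133653656 < 309485009821345068724781056? YES
  n = 2021: C(2021, 10) = 306347841644770462864800616; 306347841644770462864800616 < 309485009821345068724781056? YES
  n = 2022: C(2022, 10) = 307870445231474093395937796; 307870445231474093395937796 < 309485009821345068724781056? YES
  n = 2023: C(2023, 10) = 309399856285778485315440716; 309399856285778485315440716 < 309485009821345068724781056? YES
  n = 2024: C(2024, 10) = 310936101848269937576192656; 310936101848269937576192656 < 309485009821345068724781056? NO
  n = 2025: C(2025, 10) = 312479209053472269772600560; 312479209053472269772600560 < 309485009821345068724781056? NO
  n = 2026: C(2026, 10) = 314029205130126398094885285; 314029205130126398094885285 < 309485009821345068724781056? NO
The largest n with C(n, 10) < 309485009821345068724781056 is n = 2023 (where E[X] = 77349964071444621328860179/77371252455336267181195264 ≈ 0.9997249). Hence R_4(10) > 2023, i.e. R_4(10) ≥ 2024.

Largest n = 2023; hence R_4(10) > 2023.


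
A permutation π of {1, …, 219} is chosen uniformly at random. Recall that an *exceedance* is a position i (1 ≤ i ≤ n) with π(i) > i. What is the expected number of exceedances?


Write X = Σ_{i=1}^{219} X_i, where X_i = 1_{π(i) > i}.
For each fixed i, π(i) is uniform over {1, …, 219} (marginal of a uniform permutation), so P[π(i) > i] = (n − i)/n. Summing: Σ_{i=1}^{219} (n − i)/n = (0 + 1 + … + 218)/219 = 219(219 − 1)/(2·219) = (219 − 1)/2.
Hence E[X] = Σ_{i=1}^{219} (219 − i)/219 = 109 ≈ 109.0000.

E[X] = 109 = 109.0000.


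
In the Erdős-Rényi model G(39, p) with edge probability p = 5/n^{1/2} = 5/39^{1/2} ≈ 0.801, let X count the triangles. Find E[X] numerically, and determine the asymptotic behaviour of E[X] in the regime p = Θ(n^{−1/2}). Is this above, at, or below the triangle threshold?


Number of potential triangles: C(39, 3) = 9139.
Each occurs with probability p³ ≈ (0.801)³ ≈ 5.13231e-01.
By linearity: E[X] = C(39, 3)·p³ ≈ 9139 · 5.13231e-01 ≈ 4690.421.
Since α = 1/2 < 1, p = c/n^{1/2} ≫ 1/n is above the triangle threshold p ~ 1/n. Asymptotically E[X] ~ (c³/6)·n^{3(1−α)} = (5³/6)·n^{1.5} → ∞; triangles are abundant w.h.p.

E[X] ≈ 4690.421; in regime p = Θ(1/n^{1/2}) E[X] diverges (above the triangle threshold p ~ 1/n).


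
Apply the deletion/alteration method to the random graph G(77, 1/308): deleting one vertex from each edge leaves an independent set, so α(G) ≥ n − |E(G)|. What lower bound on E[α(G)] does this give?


E[|E(G)|] = C(77, 2)·p = 2926 · (1/308) = 19/2.
E[α(G)] ≥ n − E[|E(G)|] = 77 − 19/2 = 135/2.
Numerically: ≈ 67.50000.
(This is only a lower bound; the true E[α(G)] may be larger.)

E[α(G)] ≥ 135/2 ≈ 67.50000.


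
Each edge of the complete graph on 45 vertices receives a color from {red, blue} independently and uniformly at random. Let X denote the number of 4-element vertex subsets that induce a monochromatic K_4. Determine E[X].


Let X = Σ_S X_S over the C(45, 4) = 148995 subsets S of size 4, where X_S = 1 if the K_4 on S is monochromatic.
For a fixed S, the K_4 on S has C(4, 2) = 6 edges. P[all 6 edges red] = (1/2)^6, and likewise for blue, so P[monochromatic] = 2·(1/2)^6 = 2^{1 − 6} = 1/32.
By linearity: E[X] = C(45, 4) · 2^{1 − 6} = 148995 · 1/32 = 148995/32.
Numerically: E[X] ≈ 4656.093750.

E[X] = C(45,4)·2^(1−C(4,2)) = 148995/32 ≈ 4656.093750.


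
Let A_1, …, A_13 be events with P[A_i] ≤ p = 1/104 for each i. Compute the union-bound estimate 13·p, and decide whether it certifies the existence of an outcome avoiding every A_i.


Union bound: P[∪_{i=1}^{13} A_i] ≤ Σ_i P[A_i] ≤ 13·p = 13·(1/104) = 1/8.
Numerically: 1/8 ≈ 0.125000.
Is 1/8 < 1? YES.
Since P[∪ A_i] ≤ 1/8 < 1, the complement has P[∩ A_i^c] ≥ 1 − 1/8 = 7/8 > 0, so some outcome avoids every A_i.

13·p = 1/8 ≈ 0.125000; existence CERTIFIED by the union bound.


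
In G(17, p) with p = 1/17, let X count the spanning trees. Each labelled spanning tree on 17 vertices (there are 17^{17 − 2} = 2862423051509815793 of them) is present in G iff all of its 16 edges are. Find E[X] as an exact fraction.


K_17 has 17^{17 − 2} = 2862423051509815793 labelled spanning trees.
For each such spanning tree H, let X_H = 1 if all 16 edges of H are present in G. Then P[X_H = 1] = p^{16} = (1/17)^{16} = 1/48661191875666868481.
By linearity of expectation: E[X] = Σ_H E[X_H] = 2862423051509815793 · p^{16} = 2862423051509815793 · 1/48661191875666868481 = 1/17.
Numerically: E[X] ≈ 0.05882.

E[X] = 2862423051509815793 · (1/17)^{16} = 1/17 ≈ 0.05882.


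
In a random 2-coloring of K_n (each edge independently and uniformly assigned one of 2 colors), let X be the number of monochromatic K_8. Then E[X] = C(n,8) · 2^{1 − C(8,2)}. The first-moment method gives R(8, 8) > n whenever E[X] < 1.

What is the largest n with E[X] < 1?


We need C(n, 8) · 2^{1 − 28} < 1, i.e. C(n, 8) < 2^{28 − 1} = 134217728.
Check values of n near the boundary:
  n = 39: C(39, 8) = 61523748; 61523748 < 134217728? YES
  n = 40: C(40, 8) = 76904685; 76904685 < 134217728? YES
  n = 41: C(41, 8) = 95548245; 95548245 < 134217728? YES
  n = 42: C(42, 8) = 118030185; 118030185 < 134217728? YES
  n = 43: C(43, 8) = 145008513; 145008513 < 134217728? NO
  n = 44: C(44, 8) = 177232627; 177232627 < 134217728? NO
  n = 45: C(45, 8) = 215553195; 215553195 < 134217728? NO
The largest n with C(n, 8) < 134217728 is n = 42 (where E[X] = 118030185/134217728 ≈ 0.879). Hence R(8, 8) > 42, i.e. R(8, 8) ≥ 43.

Largest n = 42; hence R(8, 8) > 42.


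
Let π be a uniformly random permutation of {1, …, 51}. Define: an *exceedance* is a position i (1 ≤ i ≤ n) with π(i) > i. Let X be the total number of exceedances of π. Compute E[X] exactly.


Write X = Σ_{i=1}^{51} X_i, where X_i = 1_{π(i) > i}.
For each fixed i, π(i) is uniform over {1, …, 51} (marginal of a uniform permutation), so P[π(i) > i] = (n − i)/n. Summing: Σ_{i=1}^{51} (n − i)/n = (0 + 1 + … + 50)/51 = 51(51 − 1)/(2·51) = (51 − 1)/2.
Hence E[X] = Σ_{i=1}^{51} (51 − i)/51 = 25 ≈ 25.00000.

E[X] = 25 = 25.00000.


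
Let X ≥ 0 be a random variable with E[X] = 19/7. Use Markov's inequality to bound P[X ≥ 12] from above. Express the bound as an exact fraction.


μ = E[X] = 19/7, a = 12.
Markov: P[X ≥ 12] ≤ μ/a = (19/7)/12 = 19/84.
Numerically: ≈ 0.226.
(Since a = 12 > μ = 2.714, the bound 19/84 is < 1 and informative.)

P[X ≥ 12] ≤ 19/84 ≈ 0.226.


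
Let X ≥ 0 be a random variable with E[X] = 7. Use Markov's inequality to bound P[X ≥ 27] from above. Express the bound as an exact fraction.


μ = E[X] = 7, a = 27.
Markov: P[X ≥ 27] ≤ μ/a = (7)/27 = 7/27.
Numerically: ≈ 0.259.
(Since a = 27 > μ = 7.000, the bound 7/27 is < 1 and informative.)

P[X ≥ 27] ≤ 7/27 ≈ 0.259.


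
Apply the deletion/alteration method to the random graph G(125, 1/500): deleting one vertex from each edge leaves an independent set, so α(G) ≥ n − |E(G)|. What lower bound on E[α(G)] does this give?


E[|E(G)|] = C(125, 2)·p = 7750 · (1/500) = 31/2.
E[α(G)] ≥ n − E[|E(G)|] = 125 − 31/2 = 219/2.
Numerically: ≈ 109.50000.
(This is only a lower bound; the true E[α(G)] may be larger.)

E[α(G)] ≥ 219/2 ≈ 109.50000.


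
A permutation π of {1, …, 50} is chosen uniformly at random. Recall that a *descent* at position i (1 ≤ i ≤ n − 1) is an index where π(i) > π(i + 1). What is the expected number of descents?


Write X = Σ X_I over i = 1, …, 49, with X_I the indicator of one descent.
There are 49 indicators.
For each fixed i, the pair (π(i), π(i+1)) is a uniformly random ordered pair of distinct values from {1, …, 50}; by symmetry P[π(i) > π(i+1)] = 1/2.
By linearity: E[X] = 49 · (1/2) = (50 − 1) · (1/2) = 49/2 ≈ 24.5000.

E[X] = 49/2 = 24.5000.


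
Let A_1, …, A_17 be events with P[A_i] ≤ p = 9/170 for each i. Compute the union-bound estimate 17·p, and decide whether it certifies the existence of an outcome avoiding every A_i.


Union bound: P[∪_{i=1}^{17} A_i] ≤ Σ_i P[A_i] ≤ 17·p = 17·(9/170) = 9/10.
Numerically: 9/10 ≈ 0.900000.
Is 9/10 < 1? YES.
Since P[∪ A_i] ≤ 9/10 < 1, the complement has P[∩ A_i^c] ≥ 1 − 9/10 = 1/10 > 0, so some outcome avoids every A_i.

17·p = 9/10 ≈ 0.900000; existence CERTIFIED by the union bound.


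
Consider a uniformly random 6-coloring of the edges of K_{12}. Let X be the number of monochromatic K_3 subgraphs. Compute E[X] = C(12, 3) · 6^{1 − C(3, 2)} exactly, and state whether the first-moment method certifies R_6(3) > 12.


E[X] = C(12, 3) · 6^{1 − 3} = 220 · 6^{−2} = 220/36.
As a reduced fraction: E[X] = 55/9 ≈ 6.1111.
Is E[X] < 1? NO.
Since E[X] ≥ 1, the first-moment bound is inconclusive at n = 12; it does NOT by itself certify R_6(3) > 12.

E[X] = 55/9 ≈ 6.1111; E[X] ≥ 1; first-moment method inconclusive here.


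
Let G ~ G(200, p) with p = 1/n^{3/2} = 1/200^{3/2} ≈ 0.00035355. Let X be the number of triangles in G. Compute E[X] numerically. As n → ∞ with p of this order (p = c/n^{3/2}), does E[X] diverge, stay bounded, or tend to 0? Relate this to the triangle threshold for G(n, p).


Number of potential triangles: C(200, 3) = 1313400.
Each occurs with probability p³ ≈ (0.00035355)³ ≈ 4.4194174e-11.
By linearity: E[X] = C(200, 3)·p³ ≈ 1313400 · 4.4194174e-11 ≈ 0.00006.
Since α = 3/2 > 1, p = c/n^{3/2} = o(1/n) is below the triangle threshold p ~ 1/n. Asymptotically E[X] ~ (c³/6)·n^{3(1−α)} = (1³/6)·n^{-1.5} → 0, so by Markov's inequality G has no triangles w.h.p.

E[X] ≈ 0.00006; in regime p = Θ(1/n^{3/2}) E[X] tends to 0 (below the triangle threshold p ~ 1/n).


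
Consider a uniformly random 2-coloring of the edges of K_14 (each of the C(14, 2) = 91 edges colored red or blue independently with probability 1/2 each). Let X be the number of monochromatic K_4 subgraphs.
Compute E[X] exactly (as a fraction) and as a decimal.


Let X = Σ_S X_S over the C(14, 4) = 1001 subsets S of size 4, where X_S = 1 if the K_4 on S is monochromatic.
For a fixed S, the K_4 on S has C(4, 2) = 6 edges. P[all 6 edges red] = (1/2)^6, and likewise for blue, so P[monochromatic] = 2·(1/2)^6 = 2^{1 − 6} = 1/32.
Summing: E[X] = C(14, 4) · 2^{1 − 6} = 1001 · 1/32 = 1001/32.
Numerically: E[X] ≈ 31.281250.

E[X] = C(14,4)·2^(1−C(4,2)) = 1001/32 ≈ 31.281250.


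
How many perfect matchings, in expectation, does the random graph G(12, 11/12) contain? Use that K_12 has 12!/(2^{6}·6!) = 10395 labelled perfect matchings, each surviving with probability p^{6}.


K_12 has 12!/(2^{6}·6!) = 10395 labelled perfect matchings.
For each such perfect matching H, let X_H = 1 if all 6 edges of H are present in G. Then P[X_H = 1] = p^{6} = (11/12)^{6} = 1771561/2985984.
Summing the indicators: E[X] = Σ_H E[X_H] = 10395 · p^{6} = 10395 · 1771561/2985984 = 682050985/110592.
Numerically: E[X] ≈ 6.17e+03.

E[X] = 10395 · (11/12)^{6} = 682050985/110592 ≈ 6.17e+03.


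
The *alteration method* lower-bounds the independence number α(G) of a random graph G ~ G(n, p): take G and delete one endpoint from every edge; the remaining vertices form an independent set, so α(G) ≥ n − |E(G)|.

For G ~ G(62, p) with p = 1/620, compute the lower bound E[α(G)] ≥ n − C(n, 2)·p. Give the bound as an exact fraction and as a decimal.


E[|E(G)|] = C(62, 2)·p = 1891 · (1/620) = 61/20.
E[α(G)] ≥ n − E[|E(G)|] = 62 − 61/20 = 1179/20.
Numerically: ≈ 58.950.
(This is only a lower bound; the true E[α(G)] may be larger.)

E[α(G)] ≥ 1179/20 ≈ 58.950.


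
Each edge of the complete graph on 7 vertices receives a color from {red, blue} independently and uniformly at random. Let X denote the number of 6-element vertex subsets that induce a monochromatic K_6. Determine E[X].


Let X = Σ_S X_S over the C(7, 6) = 7 subsets S of size 6, where X_S = 1 if the K_6 on S is monochromatic.
For a fixed S, the K_6 on S has C(6, 2) = 15 edges. P[all 15 edges red] = (1/2)^15, and likewise for blue, so P[monochromatic] = 2·(1/2)^15 = 2^{1 − 15} = 1/16384.
Summing: E[X] = C(7, 6) · 2^{1 − 15} = 7 · 1/16384 = 7/16384.
Numerically: E[X] ≈ 0.00043.

E[X] = C(7,6)·2^(1−C(6,2)) = 7/16384 ≈ 0.00043.


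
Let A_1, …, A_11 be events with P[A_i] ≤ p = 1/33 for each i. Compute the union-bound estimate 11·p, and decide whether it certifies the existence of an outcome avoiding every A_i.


Union bound: P[∪_{i=1}^{11} A_i] ≤ Σ_i P[A_i] ≤ 11·p = 11·(1/33) = 1/3.
Numerically: 1/3 ≈ 0.333.
Is 1/3 < 1? YES.
Since P[∪ A_i] ≤ 1/3 < 1, the complement has P[∩ A_i^c] ≥ 1 − 1/3 = 2/3 > 0, so some outcome avoids every A_i.

11·p = 1/3 ≈ 0.333; existence CERTIFIED by the union bound.


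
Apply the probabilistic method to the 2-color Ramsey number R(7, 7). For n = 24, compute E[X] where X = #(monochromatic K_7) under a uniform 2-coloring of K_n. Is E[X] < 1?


E[X] = C(24, 7) · 2^{1 − 21} = 346104 · 2^{−20} = 346104/1048576.
As a reduced fraction: E[X] = 43263/131072 ≈ 0.3301.
Is E[X] < 1? YES.
Since E[X] < 1, there exists a 2-coloring of K_{24} with no monochromatic K_7; hence R(7, 7) > 24.

E[X] = 43263/131072 ≈ 0.3301; E[X] < 1, so R(7, 7) > 24.


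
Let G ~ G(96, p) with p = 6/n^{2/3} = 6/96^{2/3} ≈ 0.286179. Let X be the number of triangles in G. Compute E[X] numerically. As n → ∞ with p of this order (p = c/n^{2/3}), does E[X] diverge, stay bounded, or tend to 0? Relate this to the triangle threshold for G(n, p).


Number of potential triangles: C(96, 3) = 142880.
Each occurs with probability p³ ≈ (0.286179)³ ≈ 2.34375000e-02.
By linearity: E[X] = C(96, 3)·p³ ≈ 142880 · 2.34375000e-02 ≈ 3348.750000.
Since α = 2/3 < 1, p = c/n^{2/3} ≫ 1/n is above the triangle threshold p ~ 1/n. Asymptotically E[X] ~ (c³/6)·n^{3(1−α)} = (6³/6)·n^{1} → ∞; triangles are abundant w.h.p.

E[X] ≈ 3348.750000; in regime p = Θ(1/n^{2/3}) E[X] diverges (above the triangle threshold p ~ 1/n).


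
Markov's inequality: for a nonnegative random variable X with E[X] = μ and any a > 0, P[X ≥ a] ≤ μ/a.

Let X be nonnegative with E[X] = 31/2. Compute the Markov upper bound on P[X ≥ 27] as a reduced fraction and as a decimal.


μ = E[X] = 31/2, a = 27.
Markov: P[X ≥ 27] ≤ μ/a = (31/2)/27 = 31/54.
Numerically: ≈ 0.574.
(Since a = 27 > μ = 15.500, the bound 31/54 is < 1 and informative.)

P[X ≥ 27] ≤ 31/54 ≈ 0.574.


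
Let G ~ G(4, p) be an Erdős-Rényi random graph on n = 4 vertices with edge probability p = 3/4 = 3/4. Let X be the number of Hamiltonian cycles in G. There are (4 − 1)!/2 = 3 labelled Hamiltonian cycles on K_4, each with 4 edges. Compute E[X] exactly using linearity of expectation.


K_4 has (4 − 1)!/2 = 3 labelled Hamiltonian cycles.
For each such Hamiltonian cycle H, let X_H = 1 if all 4 edges of H are present in G. Then P[X_H = 1] = p^{4} = (3/4)^{4} = 81/256.
By linearity: E[X] = Σ_H E[X_H] = 3 · p^{4} = 3 · 81/256 = 243/256.
Numerically: E[X] ≈ 0.9492.

E[X] = 3 · (3/4)^{4} = 243/256 ≈ 0.9492.


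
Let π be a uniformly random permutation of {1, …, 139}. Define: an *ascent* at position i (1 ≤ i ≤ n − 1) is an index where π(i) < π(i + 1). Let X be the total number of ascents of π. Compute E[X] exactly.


Write X = Σ X_I over i = 1, …, 138, with X_I the indicator of one ascent.
There are 138 indicators.
For each fixed i, the pair (π(i), π(i+1)) is a uniformly random ordered pair of distinct values from {1, …, 139}; by symmetry P[π(i) < π(i+1)] = 1/2.
By linearity: E[X] = 138 · (1/2) = (139 − 1) · (1/2) = 69 ≈ 69.000.

E[X] = 69 = 69.000.


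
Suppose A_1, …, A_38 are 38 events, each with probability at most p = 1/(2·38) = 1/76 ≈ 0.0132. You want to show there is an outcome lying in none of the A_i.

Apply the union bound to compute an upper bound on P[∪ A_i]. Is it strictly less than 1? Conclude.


Union bound: P[∪_{i=1}^{38} A_i] ≤ Σ_i P[A_i] ≤ 38·p = 38·(1/76) = 1/2.
Numerically: 1/2 ≈ 0.5000.
Is 1/2 < 1? YES.
Since P[∪ A_i] ≤ 1/2 < 1, the complement has P[∩ A_i^c] ≥ 1 − 1/2 = 1/2 > 0, so some outcome avoids every A_i.

38·p = 1/2 ≈ 0.5000; existence CERTIFIED by the union bound.
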